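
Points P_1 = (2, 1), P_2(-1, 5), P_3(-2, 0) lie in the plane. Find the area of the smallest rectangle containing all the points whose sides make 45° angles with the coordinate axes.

In coordinates u = x + y, v = x − y the rectangle is axis-aligned; the map (x,y)→(u,v) scales areas by 2.
u-values: 3, 4, -2; range = 4 − (-2) = 6.
v-values: 1, -6, -2; range = 1 − (-6) = 7.
Area = (6 × 7) / 2 = 21.

21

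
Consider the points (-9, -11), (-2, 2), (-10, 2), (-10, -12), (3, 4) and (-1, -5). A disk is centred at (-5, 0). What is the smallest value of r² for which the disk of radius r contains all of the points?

The required radius is the distance from (-5, 0) to the farthest point.
Squared distances: 137, 13, 29, 169, 80, 41.
Maximum is 169, attained at (-10, -12).

169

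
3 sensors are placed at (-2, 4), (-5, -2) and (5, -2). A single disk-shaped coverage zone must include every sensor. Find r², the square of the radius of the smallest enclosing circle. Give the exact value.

26.5625

Call the three points A, B, C in the order given.
Side lengths²: AB² = 45, AC² = 85, BC² = 100.
Since BC² = 100 < 85 + 45 = 130, the triangle is acute, so the smallest enclosing circle is the circumcircle.
Circumcentre = (0, -0.75), r² = 26.5625.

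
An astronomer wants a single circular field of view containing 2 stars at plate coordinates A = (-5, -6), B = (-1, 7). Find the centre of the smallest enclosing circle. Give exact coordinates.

The smallest circle enclosing two points has them as diameter endpoints.
Centre = midpoint = (-3, 0.5); r² = |AB|²/4 = 185/4 = 46.25.
Centre = (-3, 0.5).

(-3, 0.5)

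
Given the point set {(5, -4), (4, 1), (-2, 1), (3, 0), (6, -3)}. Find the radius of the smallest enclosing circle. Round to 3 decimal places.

The minimum enclosing circle of a finite set is fixed by two of the points (as a diameter) or three (as a circumcircle).
The farthest pair is (-2, 1)–(6, -3) with squared distance 80. The circle on this segment as diameter has centre (2, -1) and r² = 80/4 = 20.
Check (5, -4): distance² to centre = 18 ≤ 20, so it lies inside.
All remaining points lie in this disk, and no smaller disk contains both endpoints, so this is the minimum enclosing circle.
r = √20 ≈ 4.472.

4.472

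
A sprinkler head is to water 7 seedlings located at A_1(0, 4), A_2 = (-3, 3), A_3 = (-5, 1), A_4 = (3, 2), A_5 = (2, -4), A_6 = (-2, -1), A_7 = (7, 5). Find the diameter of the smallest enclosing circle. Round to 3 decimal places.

The minimum enclosing circle is determined by three boundary points: A_3, A_5, A_7.
Their circumcentre is (27/22, 51/22) with r² = 9805/242.
The farthest remaining point A_6 is at distance² 5185/242 ≤ 9805/242.
Diameter = 2r = 2√(9805/242) ≈ 12.731.

12.731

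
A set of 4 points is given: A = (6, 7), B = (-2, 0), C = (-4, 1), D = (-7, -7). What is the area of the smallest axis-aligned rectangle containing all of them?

182

x ranges over [-7, 6], width 13.
y ranges over [-7, 7], height 14.
Area = 13 × 14 = 182.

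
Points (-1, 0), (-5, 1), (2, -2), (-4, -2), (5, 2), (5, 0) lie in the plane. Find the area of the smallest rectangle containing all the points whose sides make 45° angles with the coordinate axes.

71.5

In coordinates u = x + y, v = x − y the rectangle is axis-aligned; the map (x,y)→(u,v) scales areas by 2.
u-values: -1, -4, 0, -6, 7, 5; range = 7 − (-6) = 13.
v-values: -1, -6, 4, -2, 3, 5; range = 5 − (-6) = 11.
Area = (13 × 11) / 2 = 71.5.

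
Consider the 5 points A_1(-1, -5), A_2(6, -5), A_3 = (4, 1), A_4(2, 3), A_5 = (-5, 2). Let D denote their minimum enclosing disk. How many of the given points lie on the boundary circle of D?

By Welzl's lemma the MEC is supported by two points (diametrically opposite) or three points (on a circumcircle).
The farthest pair is A_2–A_5 with squared distance 170. The circle on this segment as diameter has centre (0.5, -1.5) and r² = 170/4 = 42.5.
Check A_1: distance² to centre = 14.5 ≤ 42.5, so it lies inside.
All remaining points lie in this disk, and no smaller disk contains both endpoints, so this is the minimum enclosing circle.
The points at distance exactly r from the centre are A_2, A_5 — 2 points.

2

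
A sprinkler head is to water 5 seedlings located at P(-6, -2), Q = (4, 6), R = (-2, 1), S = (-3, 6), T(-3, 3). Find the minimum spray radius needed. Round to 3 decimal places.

6.403

A smallest enclosing disk is always determined by at most three of the input points on its boundary.
The farthest pair is P–Q with squared distance 164. The circle on this segment as diameter has centre (-1, 2) and r² = 164/4 = 41.
Check R: distance² to centre = 2 ≤ 41, so it lies inside.
All remaining points lie in this disk, and no smaller disk contains both endpoints, so this is the minimum enclosing circle.
r = √41 ≈ 6.403.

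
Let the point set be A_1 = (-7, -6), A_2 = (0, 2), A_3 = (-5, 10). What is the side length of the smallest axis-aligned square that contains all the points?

16

The bounding box has width 7 and height 16.
An axis-aligned square enclosing the set must have side ≥ max(width, height).
So the minimum side is max(7, 16) = 16.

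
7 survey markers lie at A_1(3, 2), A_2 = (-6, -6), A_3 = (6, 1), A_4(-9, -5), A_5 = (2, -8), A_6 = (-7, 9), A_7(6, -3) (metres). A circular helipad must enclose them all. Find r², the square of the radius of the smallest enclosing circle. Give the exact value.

92.5

The minimum enclosing circle of a finite set is fixed by two of the points (as a diameter) or three (as a circumcircle).
The farthest pair is A_5–A_6 with squared distance 370. The circle on this segment as diameter has centre (-2.5, 0.5) and r² = 370/4 = 92.5.
Check A_1: distance² to centre = 32.5 ≤ 92.5, so it lies inside.
All remaining points lie in this disk, and no smaller disk contains both endpoints, so this is the minimum enclosing circle.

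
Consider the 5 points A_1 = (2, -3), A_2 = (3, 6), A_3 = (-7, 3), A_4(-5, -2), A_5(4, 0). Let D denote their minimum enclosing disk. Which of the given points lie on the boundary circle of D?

A_1, A_2, A_3

A smallest enclosing disk is always determined by at most three of the input points on its boundary.
The minimum enclosing circle is determined by three boundary points: A_1, A_2, A_3.
Their circumcentre is (-71/58, 111/58) with r² = 58097/1682.
The farthest remaining point A_5 is at distance² 52065/1682 ≤ 58097/1682.
The points at distance exactly r from the centre are A_1, A_2, A_3 — 3 points.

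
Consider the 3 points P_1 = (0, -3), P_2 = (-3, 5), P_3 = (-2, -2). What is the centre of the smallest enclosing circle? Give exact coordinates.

Side lengths²: P_1P_2² = 73, P_1P_3² = 5, P_2P_3² = 50.
Since P_1P_2² = 73 ≥ 50 + 5 = 55, the angle opposite P_1P_2 is not acute, so the smallest enclosing circle has P_1P_2 as diameter.
Centre = midpoint of P_1P_2 = (-1.5, 1), r² = 73/4 = 18.25.
Centre = (-1.5, 1).

(-1.5, 1)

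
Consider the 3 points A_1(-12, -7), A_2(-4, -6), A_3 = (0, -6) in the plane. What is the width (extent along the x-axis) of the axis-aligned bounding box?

max x = 0, min x = -12, so width = 12.

12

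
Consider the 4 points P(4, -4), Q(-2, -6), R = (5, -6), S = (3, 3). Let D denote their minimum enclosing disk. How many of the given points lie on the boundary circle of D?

3

The minimum enclosing circle is determined by three boundary points: Q, R, S.
Their circumcentre is (1.5, -37/18) with r² = 4505/162.
The farthest remaining point P is at distance² 1625/162 ≤ 4505/162.
The points at distance exactly r from the centre are Q, R, S — 3 points.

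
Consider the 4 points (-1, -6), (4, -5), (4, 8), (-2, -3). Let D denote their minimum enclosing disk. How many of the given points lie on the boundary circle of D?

By Welzl's lemma the MEC is supported by two points (diametrically opposite) or three points (on a circumcircle).
The farthest pair is (-1, -6)–(4, 8) with squared distance 221. The circle on this segment as diameter has centre (1.5, 1) and r² = 221/4 = 55.25.
Check (4, -5): distance² to centre = 42.25 ≤ 55.25, so it lies inside.
All remaining points lie in this disk, and no smaller disk contains both endpoints, so this is the minimum enclosing circle.
The points at distance exactly r from the centre are (-1, -6), (4, 8) — 2 points.

2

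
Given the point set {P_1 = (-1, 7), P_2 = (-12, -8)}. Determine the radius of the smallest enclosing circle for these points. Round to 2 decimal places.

9.30

The smallest circle enclosing two points has them as diameter endpoints.
Centre = midpoint = (-6.5, -0.5); r² = |P_1P_2|²/4 = 346/4 = 86.5.
r = √(86.5) ≈ 9.30.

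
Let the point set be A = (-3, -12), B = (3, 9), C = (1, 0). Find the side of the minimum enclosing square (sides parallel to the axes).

21

The bounding box has width 6 and height 21.
An axis-aligned square enclosing the set must have side ≥ max(width, height).
So the minimum side is max(6, 21) = 21.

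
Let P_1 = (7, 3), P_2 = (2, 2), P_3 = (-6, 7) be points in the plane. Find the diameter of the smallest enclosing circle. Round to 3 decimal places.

Side lengths²: P_1P_2² = 26, P_1P_3² = 185, P_2P_3² = 89.
Since P_1P_3² = 185 ≥ 89 + 26 = 115, the angle opposite P_1P_3 is not acute, so the smallest enclosing circle has P_1P_3 as diameter.
Centre = midpoint of P_1P_3 = (0.5, 5), r² = 185/4 = 46.25.
Diameter = 2r = 2√(46.25) ≈ 13.601.

13.601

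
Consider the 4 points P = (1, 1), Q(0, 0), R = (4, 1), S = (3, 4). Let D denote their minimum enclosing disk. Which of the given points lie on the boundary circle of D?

The minimum enclosing circle is determined by three boundary points: Q, R, S.
Their circumcentre is (43/26, 49/26) with r² = 2125/338.
The farthest remaining point P is at distance² 409/338 ≤ 2125/338.
The points at distance exactly r from the centre are Q, R, S — 3 points.

Q, R, S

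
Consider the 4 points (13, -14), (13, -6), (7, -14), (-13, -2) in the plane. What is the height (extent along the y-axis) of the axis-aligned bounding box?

12

max y = -2, min y = -14, so height = 12.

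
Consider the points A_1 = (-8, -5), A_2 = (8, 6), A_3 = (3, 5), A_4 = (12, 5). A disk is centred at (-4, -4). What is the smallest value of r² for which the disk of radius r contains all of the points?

337

The required radius is the distance from (-4, -4) to the farthest point.
Squared distances: 17, 244, 130, 337.
Maximum is 337, attained at A_4.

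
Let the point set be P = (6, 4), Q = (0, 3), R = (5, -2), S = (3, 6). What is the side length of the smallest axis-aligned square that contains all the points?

8

The bounding box has width 6 and height 8.
An axis-aligned square enclosing the set must have side ≥ max(width, height).
So the minimum side is max(6, 8) = 8.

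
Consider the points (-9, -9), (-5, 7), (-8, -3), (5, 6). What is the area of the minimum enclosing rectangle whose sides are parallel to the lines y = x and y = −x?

174

In coordinates u = x + y, v = x − y the rectangle is axis-aligned; the map (x,y)→(u,v) scales areas by 2.
u-values: -18, 2, -11, 11; range = 11 − (-18) = 29.
v-values: 0, -12, -5, -1; range = 0 − (-12) = 12.
Area = (29 × 12) / 2 = 174.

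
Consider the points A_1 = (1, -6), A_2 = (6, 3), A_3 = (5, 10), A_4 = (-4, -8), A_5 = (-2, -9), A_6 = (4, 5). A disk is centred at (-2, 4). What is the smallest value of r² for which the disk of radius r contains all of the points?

169

The required radius is the distance from (-2, 4) to the farthest point.
Squared distances: 109, 65, 85, 148, 169, 37.
Maximum is 169, attained at A_5.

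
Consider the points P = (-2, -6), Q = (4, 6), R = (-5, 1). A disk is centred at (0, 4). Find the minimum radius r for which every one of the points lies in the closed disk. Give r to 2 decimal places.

10.20

The required radius is the distance from (0, 4) to the farthest point.
Squared distances: 104, 20, 34.
Maximum is 104, attained at P.
r = √104 ≈ 10.20.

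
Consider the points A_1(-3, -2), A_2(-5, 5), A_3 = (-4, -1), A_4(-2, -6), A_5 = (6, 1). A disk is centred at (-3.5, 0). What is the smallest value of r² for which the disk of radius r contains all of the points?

The required radius is the distance from (-3.5, 0) to the farthest point.
Squared distances: 4.25, 27.25, 1.25, 38.25, 91.25.
Maximum is 91.25, attained at A_5.

91.25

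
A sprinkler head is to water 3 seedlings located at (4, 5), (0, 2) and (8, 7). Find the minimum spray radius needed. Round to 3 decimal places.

Call the three points A, B, C in the order given.
Side lengths²: AB² = 25, AC² = 20, BC² = 89.
Since BC² = 89 ≥ 25 + 20 = 45, the angle opposite BC is not acute, so the smallest enclosing circle has BC as diameter.
Centre = midpoint of BC = (4, 4.5), r² = 89/4 = 22.25.
r = √(22.25) ≈ 4.717.

4.717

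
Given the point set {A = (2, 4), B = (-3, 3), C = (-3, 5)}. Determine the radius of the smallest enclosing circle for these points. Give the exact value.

2.6

Side lengths²: AB² = 26, AC² = 26, BC² = 4.
Since AC² = 26 < 26 + 4 = 30, the triangle is acute, so the smallest enclosing circle is the circumcircle.
Circumcentre = (-0.6, 4), r² = 6.76.
r = √(6.76) = 2.6.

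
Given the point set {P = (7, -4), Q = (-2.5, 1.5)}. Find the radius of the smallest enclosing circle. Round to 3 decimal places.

The smallest circle enclosing two points has them as diameter endpoints.
Centre = midpoint = (2.25, -1.25); r² = |PQ|²/4 = 120.5/4 = 30.125.
r = √(30.125) ≈ 5.489.

5.489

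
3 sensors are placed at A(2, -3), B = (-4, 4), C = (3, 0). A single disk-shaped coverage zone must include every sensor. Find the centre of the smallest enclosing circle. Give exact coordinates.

(-1, 0.5)

Side lengths²: AB² = 85, AC² = 10, BC² = 65.
Since AB² = 85 ≥ 65 + 10 = 75, the angle opposite AB is not acute, so the smallest enclosing circle has AB as diameter.
Centre = midpoint of AB = (-1, 0.5), r² = 85/4 = 21.25.
Centre = (-1, 0.5).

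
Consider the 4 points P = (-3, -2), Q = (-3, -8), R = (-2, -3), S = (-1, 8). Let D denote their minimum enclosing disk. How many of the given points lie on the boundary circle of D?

By Welzl's lemma the MEC is supported by two points (diametrically opposite) or three points (on a circumcircle).
The farthest pair is Q–S with squared distance 260. The circle on this segment as diameter has centre (-2, 0) and r² = 260/4 = 65.
Check P: distance² to centre = 5 ≤ 65, so it lies inside.
All remaining points lie in this disk, and no smaller disk contains both endpoints, so this is the minimum enclosing circle.
The points at distance exactly r from the centre are Q, S — 2 points.

2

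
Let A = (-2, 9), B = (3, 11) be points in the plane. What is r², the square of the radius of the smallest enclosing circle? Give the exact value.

The smallest circle enclosing two points has them as diameter endpoints.
Centre = midpoint = (0.5, 10); r² = |AB|²/4 = 29/4 = 7.25.

7.25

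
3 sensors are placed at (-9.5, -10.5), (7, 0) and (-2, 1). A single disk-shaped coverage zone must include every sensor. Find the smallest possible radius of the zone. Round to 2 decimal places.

Call the three points A, B, C in the order given.
Side lengths²: AB² = 382.5, AC² = 188.5, BC² = 82.
Since AB² = 382.5 ≥ 188.5 + 82 = 270.5, the angle opposite AB is not acute, so the smallest enclosing circle has AB as diameter.
Centre = midpoint of AB = (-1.25, -5.25), r² = 382.5/4 = 95.625.
r = √(95.625) ≈ 9.78.

9.78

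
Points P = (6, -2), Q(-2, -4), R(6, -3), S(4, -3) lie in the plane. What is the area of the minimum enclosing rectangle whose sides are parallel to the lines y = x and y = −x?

In coordinates u = x + y, v = x − y the rectangle is axis-aligned; the map (x,y)→(u,v) scales areas by 2.
u-values: 4, -6, 3, 1; range = 4 − (-6) = 10.
v-values: 8, 2, 9, 7; range = 9 − 2 = 7.
Area = (10 × 7) / 2 = 35.

35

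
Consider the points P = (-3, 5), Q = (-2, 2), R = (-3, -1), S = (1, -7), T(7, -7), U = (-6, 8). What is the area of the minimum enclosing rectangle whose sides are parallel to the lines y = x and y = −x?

In coordinates u = x + y, v = x − y the rectangle is axis-aligned; the map (x,y)→(u,v) scales areas by 2.
u-values: 2, 0, -4, -6, 0, 2; range = 2 − (-6) = 8.
v-values: -8, -4, -2, 8, 14, -14; range = 14 − (-14) = 28.
Area = (8 × 28) / 2 = 112.

112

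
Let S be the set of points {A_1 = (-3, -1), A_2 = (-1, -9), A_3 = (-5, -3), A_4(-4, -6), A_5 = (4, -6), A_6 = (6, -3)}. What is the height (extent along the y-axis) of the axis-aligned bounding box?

8

max y = -1, min y = -9, so height = 8.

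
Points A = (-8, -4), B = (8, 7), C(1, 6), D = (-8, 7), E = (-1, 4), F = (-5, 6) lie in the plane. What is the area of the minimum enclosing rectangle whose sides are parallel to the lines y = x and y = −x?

216

In coordinates u = x + y, v = x − y the rectangle is axis-aligned; the map (x,y)→(u,v) scales areas by 2.
u-values: -12, 15, 7, -1, 3, 1; range = 15 − (-12) = 27.
v-values: -4, 1, -5, -15, -5, -11; range = 1 − (-15) = 16.
Area = (27 × 16) / 2 = 216.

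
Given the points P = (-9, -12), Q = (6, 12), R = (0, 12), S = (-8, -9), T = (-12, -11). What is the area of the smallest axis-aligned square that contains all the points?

576

The bounding box has width 18 and height 24.
An axis-aligned square enclosing the set must have side ≥ max(width, height).
So the minimum side is max(18, 24) = 24.
Area = 24² = 576.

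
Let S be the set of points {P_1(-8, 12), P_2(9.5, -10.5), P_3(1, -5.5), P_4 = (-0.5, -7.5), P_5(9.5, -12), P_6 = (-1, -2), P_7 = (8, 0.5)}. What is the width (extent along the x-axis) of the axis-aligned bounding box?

17.5

max x = 9.5, min x = -8, so width = 17.5.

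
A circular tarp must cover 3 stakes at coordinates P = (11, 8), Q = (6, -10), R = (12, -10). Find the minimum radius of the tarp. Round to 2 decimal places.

Side lengths²: PQ² = 349, PR² = 325, QR² = 36.
Since PQ² = 349 < 325 + 36 = 361, the triangle is acute, so the smallest enclosing circle is the circumcircle.
Circumcentre = (9, -41/36), r² = 113425/1296.
r = √(113425/1296) ≈ 9.36.

9.36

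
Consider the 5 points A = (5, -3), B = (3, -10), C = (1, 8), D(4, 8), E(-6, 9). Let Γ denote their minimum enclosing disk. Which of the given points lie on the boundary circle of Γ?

B, E

The farthest pair is B–E with squared distance 442. The circle on this segment as diameter has centre (-1.5, -0.5) and r² = 442/4 = 110.5.
Check A: distance² to centre = 48.5 ≤ 110.5, so it lies inside.
All remaining points lie in this disk, and no smaller disk contains both endpoints, so this is the minimum enclosing circle.
The points at distance exactly r from the centre are B, E — 2 points.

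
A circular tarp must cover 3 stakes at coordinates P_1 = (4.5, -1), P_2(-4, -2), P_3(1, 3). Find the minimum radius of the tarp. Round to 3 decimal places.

4.289

Side lengths²: P_1P_2² = 73.25, P_1P_3² = 28.25, P_2P_3² = 50.
Since P_1P_2² = 73.25 < 50 + 28.25 = 78.25, the triangle is acute, so the smallest enclosing circle is the circumcircle.
Circumcentre = (13/60, -73/60), r² = 33109/1800.
r = √(33109/1800) ≈ 4.289.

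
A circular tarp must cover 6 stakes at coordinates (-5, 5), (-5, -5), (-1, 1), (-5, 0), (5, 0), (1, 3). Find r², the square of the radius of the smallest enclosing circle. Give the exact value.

A smallest enclosing disk is always determined by at most three of the input points on its boundary.
The minimum enclosing circle is determined by three boundary points: (-5, 5), (-5, -5), (5, 0).
Their circumcentre is (-1.25, 0) with r² = 39.0625.
The farthest remaining point (-5, 0) is at distance² 14.0625 ≤ 39.0625.

39.0625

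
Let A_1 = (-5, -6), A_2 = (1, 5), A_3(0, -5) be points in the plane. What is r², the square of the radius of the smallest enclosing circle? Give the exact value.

Side lengths²: A_1A_2² = 157, A_1A_3² = 26, A_2A_3² = 101.
Since A_1A_2² = 157 ≥ 101 + 26 = 127, the angle opposite A_1A_2 is not acute, so the smallest enclosing circle has A_1A_2 as diameter.
Centre = midpoint of A_1A_2 = (-2, -0.5), r² = 157/4 = 39.25.

39.25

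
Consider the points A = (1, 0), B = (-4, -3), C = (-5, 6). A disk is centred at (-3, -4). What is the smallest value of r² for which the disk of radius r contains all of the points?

104

The required radius is the distance from (-3, -4) to the farthest point.
Squared distances: 32, 2, 104.
Maximum is 104, attained at C.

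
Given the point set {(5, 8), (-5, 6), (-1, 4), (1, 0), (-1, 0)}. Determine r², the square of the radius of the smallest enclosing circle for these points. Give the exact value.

8450/289

A smallest enclosing disk is always determined by at most three of the input points on its boundary.
The minimum enclosing circle is determined by three boundary points: (5, 8), (-5, 6), (-1, 0).
Their circumcentre is (6/17, 89/17) with r² = 8450/289.
The farthest remaining point (1, 0) is at distance² 8042/289 ≤ 8450/289.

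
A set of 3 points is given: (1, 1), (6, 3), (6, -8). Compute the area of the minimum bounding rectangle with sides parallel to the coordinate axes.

55

x ranges over [1, 6], width 5.
y ranges over [-8, 3], height 11.
Area = 5 × 11 = 55.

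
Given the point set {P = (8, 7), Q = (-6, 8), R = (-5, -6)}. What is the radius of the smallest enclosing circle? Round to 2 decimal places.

Side lengths²: PQ² = 197, PR² = 338, QR² = 197.
Since PR² = 338 < 197 + 197 = 394, the triangle is acute, so the smallest enclosing circle is the circumcircle.
Circumcentre = (17/30, 43/30), r² = 38809/450.
r = √(38809/450) ≈ 9.29.

9.29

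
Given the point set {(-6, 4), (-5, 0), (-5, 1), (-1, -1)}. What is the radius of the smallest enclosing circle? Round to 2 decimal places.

3.54

By Welzl's lemma the MEC is supported by two points (diametrically opposite) or three points (on a circumcircle).
The farthest pair is (-6, 4)–(-1, -1) with squared distance 50. The circle on this segment as diameter has centre (-3.5, 1.5) and r² = 50/4 = 12.5.
Check (-5, 0): distance² to centre = 4.5 ≤ 12.5, so it lies inside.
All remaining points lie in this disk, and no smaller disk contains both endpoints, so this is the minimum enclosing circle.
r = √(12.5) ≈ 3.54.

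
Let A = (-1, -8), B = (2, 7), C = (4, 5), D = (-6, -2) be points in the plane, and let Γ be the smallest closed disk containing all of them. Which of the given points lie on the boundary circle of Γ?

A, B

The minimum enclosing circle of a finite set is fixed by two of the points (as a diameter) or three (as a circumcircle).
The farthest pair is A–B with squared distance 234. The circle on this segment as diameter has centre (0.5, -0.5) and r² = 234/4 = 58.5.
Check C: distance² to centre = 42.5 ≤ 58.5, so it lies inside.
All remaining points lie in this disk, and no smaller disk contains both endpoints, so this is the minimum enclosing circle.
The points at distance exactly r from the centre are A, B — 2 points.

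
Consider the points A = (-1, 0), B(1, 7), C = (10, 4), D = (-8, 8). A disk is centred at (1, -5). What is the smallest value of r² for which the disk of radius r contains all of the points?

250

The required radius is the distance from (1, -5) to the farthest point.
Squared distances: 29, 144, 162, 250.
Maximum is 250, attained at D.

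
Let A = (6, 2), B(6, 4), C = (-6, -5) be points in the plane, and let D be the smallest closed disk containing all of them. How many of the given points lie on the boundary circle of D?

2

Side lengths²: AB² = 4, AC² = 193, BC² = 225.
Since BC² = 225 ≥ 193 + 4 = 197, the angle opposite BC is not acute, so the smallest enclosing circle has BC as diameter.
Centre = midpoint of BC = (0, -0.5), r² = 225/4 = 56.25.
The points at distance exactly r from the centre are B, C — 2 points.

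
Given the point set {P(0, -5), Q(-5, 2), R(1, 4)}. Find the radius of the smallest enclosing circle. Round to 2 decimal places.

4.74

Side lengths²: PQ² = 74, PR² = 82, QR² = 40.
Since PR² = 82 < 74 + 40 = 114, the triangle is acute, so the smallest enclosing circle is the circumcircle.
Circumcentre = (-23/26, -9/26), r² = 7585/338.
r = √(7585/338) ≈ 4.74.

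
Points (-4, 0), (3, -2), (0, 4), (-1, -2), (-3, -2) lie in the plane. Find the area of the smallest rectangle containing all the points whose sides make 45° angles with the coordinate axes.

In coordinates u = x + y, v = x − y the rectangle is axis-aligned; the map (x,y)→(u,v) scales areas by 2.
u-values: -4, 1, 4, -3, -5; range = 4 − (-5) = 9.
v-values: -4, 5, -4, 1, -1; range = 5 − (-4) = 9.
Area = (9 × 9) / 2 = 40.5.

40.5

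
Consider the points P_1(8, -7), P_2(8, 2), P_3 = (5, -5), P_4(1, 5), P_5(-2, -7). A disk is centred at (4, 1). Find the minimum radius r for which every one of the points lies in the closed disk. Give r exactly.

The required radius is the distance from (4, 1) to the farthest point.
Squared distances: 80, 17, 37, 25, 100.
Maximum is 100, attained at P_5.
r = √100 = 10.

10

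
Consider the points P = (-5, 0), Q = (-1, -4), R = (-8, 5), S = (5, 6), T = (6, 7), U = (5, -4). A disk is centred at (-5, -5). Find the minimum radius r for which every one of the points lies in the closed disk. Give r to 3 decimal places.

The required radius is the distance from (-5, -5) to the farthest point.
Squared distances: 25, 17, 109, 221, 265, 101.
Maximum is 265, attained at T.
r = √265 ≈ 16.279.

16.279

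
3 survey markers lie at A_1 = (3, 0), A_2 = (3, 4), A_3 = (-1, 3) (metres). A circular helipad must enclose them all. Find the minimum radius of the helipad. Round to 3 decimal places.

Side lengths²: A_1A_2² = 16, A_1A_3² = 25, A_2A_3² = 17.
Since A_1A_3² = 25 < 17 + 16 = 33, the triangle is acute, so the smallest enclosing circle is the circumcircle.
Circumcentre = (1.375, 2), r² = 6.640625.
r = √(6.640625) ≈ 2.577.

2.577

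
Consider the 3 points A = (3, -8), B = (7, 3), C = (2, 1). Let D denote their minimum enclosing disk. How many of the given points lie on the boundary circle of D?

2

Side lengths²: AB² = 137, AC² = 82, BC² = 29.
Since AB² = 137 ≥ 82 + 29 = 111, the angle opposite AB is not acute, so the smallest enclosing circle has AB as diameter.
Centre = midpoint of AB = (5, -2.5), r² = 137/4 = 34.25.
The points at distance exactly r from the centre are A, B — 2 points.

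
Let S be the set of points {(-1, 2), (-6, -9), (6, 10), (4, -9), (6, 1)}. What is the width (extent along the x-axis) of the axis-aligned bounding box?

12

max x = 6, min x = -6, so width = 12.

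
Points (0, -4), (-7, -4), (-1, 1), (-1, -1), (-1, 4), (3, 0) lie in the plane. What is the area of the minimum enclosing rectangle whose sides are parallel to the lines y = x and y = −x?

63

In coordinates u = x + y, v = x − y the rectangle is axis-aligned; the map (x,y)→(u,v) scales areas by 2.
u-values: -4, -11, 0, -2, 3, 3; range = 3 − (-11) = 14.
v-values: 4, -3, -2, 0, -5, 3; range = 4 − (-5) = 9.
Area = (14 × 9) / 2 = 63.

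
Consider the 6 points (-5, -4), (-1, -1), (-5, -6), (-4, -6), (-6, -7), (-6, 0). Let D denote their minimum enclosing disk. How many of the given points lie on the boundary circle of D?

3

The minimum enclosing circle of a finite set is fixed by two of the points (as a diameter) or three (as a circumcircle).
The minimum enclosing circle is determined by three boundary points: (-1, -1), (-6, -7), (-6, 0).
Their circumcentre is (-4.1, -3.5) with r² = 15.86.
The farthest remaining point (-5, -6) is at distance² 7.06 ≤ 15.86.
The points at distance exactly r from the centre are (-1, -1), (-6, -7), (-6, 0) — 3 points.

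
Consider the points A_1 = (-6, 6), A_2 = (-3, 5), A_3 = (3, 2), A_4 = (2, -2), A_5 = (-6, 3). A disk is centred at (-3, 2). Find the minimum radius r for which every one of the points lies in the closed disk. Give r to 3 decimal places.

6.403

The required radius is the distance from (-3, 2) to the farthest point.
Squared distances: 25, 9, 36, 41, 10.
Maximum is 41, attained at A_4.
r = √41 ≈ 6.403.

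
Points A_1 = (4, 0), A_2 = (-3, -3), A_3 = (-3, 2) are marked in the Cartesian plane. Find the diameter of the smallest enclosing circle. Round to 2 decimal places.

7.92

Side lengths²: A_1A_2² = 58, A_1A_3² = 53, A_2A_3² = 25.
Since A_1A_2² = 58 < 53 + 25 = 78, the triangle is acute, so the smallest enclosing circle is the circumcircle.
Circumcentre = (1/14, -0.5), r² = 1537/98.
Diameter = 2r = 2√(1537/98) ≈ 7.92.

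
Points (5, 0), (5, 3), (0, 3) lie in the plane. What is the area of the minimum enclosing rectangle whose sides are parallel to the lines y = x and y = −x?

20

In coordinates u = x + y, v = x − y the rectangle is axis-aligned; the map (x,y)→(u,v) scales areas by 2.
u-values: 5, 8, 3; range = 8 − 3 = 5.
v-values: 5, 2, -3; range = 5 − (-3) = 8.
Area = (5 × 8) / 2 = 20.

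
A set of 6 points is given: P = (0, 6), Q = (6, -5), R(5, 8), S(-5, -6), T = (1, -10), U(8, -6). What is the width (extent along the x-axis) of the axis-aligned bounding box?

max x = 8, min x = -5, so width = 13.

13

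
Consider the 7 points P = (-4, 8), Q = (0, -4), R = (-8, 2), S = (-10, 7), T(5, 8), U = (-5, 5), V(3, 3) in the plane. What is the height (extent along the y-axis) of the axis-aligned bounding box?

max y = 8, min y = -4, so height = 12.

12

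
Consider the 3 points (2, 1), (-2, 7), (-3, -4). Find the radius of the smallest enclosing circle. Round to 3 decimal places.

Call the three points A, B, C in the order given.
Side lengths²: AB² = 52, AC² = 50, BC² = 122.
Since BC² = 122 ≥ 52 + 50 = 102, the angle opposite BC is not acute, so the smallest enclosing circle has BC as diameter.
Centre = midpoint of BC = (-2.5, 1.5), r² = 122/4 = 30.5.
r = √(30.5) ≈ 5.523.

5.523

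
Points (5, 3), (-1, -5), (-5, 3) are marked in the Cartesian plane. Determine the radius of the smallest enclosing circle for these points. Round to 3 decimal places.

5.590

Call the three points A, B, C in the order given.
Side lengths²: AB² = 100, AC² = 100, BC² = 80.
Since AC² = 100 < 100 + 80 = 180, the triangle is acute, so the smallest enclosing circle is the circumcircle.
Circumcentre = (0, 0.5), r² = 31.25.
r = √(31.25) ≈ 5.590.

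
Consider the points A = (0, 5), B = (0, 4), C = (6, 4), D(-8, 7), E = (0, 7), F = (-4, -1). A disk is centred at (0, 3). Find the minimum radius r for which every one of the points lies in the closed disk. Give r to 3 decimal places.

8.944

The required radius is the distance from (0, 3) to the farthest point.
Squared distances: 4, 1, 37, 80, 16, 32.
Maximum is 80, attained at D.
r = √80 ≈ 8.944.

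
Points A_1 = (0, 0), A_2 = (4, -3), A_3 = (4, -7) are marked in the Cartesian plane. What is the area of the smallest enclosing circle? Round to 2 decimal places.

Side lengths²: A_1A_2² = 25, A_1A_3² = 65, A_2A_3² = 16.
Since A_1A_3² = 65 ≥ 25 + 16 = 41, the angle opposite A_1A_3 is not acute, so the smallest enclosing circle has A_1A_3 as diameter.
Centre = midpoint of A_1A_3 = (2, -3.5), r² = 65/4 = 16.25.
Area = π·r² = π·16.25 ≈ 51.05.

51.05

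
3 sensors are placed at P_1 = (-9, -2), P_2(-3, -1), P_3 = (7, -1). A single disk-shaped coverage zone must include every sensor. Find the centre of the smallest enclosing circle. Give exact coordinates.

(-1, -1.5)

Side lengths²: P_1P_2² = 37, P_1P_3² = 257, P_2P_3² = 100.
Since P_1P_3² = 257 ≥ 100 + 37 = 137, the angle opposite P_1P_3 is not acute, so the smallest enclosing circle has P_1P_3 as diameter.
Centre = midpoint of P_1P_3 = (-1, -1.5), r² = 257/4 = 64.25.
Centre = (-1, -1.5).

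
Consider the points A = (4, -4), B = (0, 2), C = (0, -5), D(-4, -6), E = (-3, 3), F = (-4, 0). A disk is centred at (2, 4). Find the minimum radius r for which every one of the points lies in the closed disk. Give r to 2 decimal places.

The required radius is the distance from (2, 4) to the farthest point.
Squared distances: 68, 8, 85, 136, 26, 52.
Maximum is 136, attained at D.
r = √136 ≈ 11.66.

11.66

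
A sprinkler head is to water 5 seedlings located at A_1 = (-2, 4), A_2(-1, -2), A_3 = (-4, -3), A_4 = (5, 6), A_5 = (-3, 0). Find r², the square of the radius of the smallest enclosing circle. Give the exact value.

A smallest enclosing disk is always determined by at most three of the input points on its boundary.
The farthest pair is A_3–A_4 with squared distance 162. The circle on this segment as diameter has centre (0.5, 1.5) and r² = 162/4 = 40.5.
Check A_1: distance² to centre = 12.5 ≤ 40.5, so it lies inside.
All remaining points lie in this disk, and no smaller disk contains both endpoints, so this is the minimum enclosing circle.

40.5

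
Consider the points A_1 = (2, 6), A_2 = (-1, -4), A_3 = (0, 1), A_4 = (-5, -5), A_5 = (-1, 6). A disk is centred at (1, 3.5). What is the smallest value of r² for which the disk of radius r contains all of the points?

108.25

The required radius is the distance from (1, 3.5) to the farthest point.
Squared distances: 7.25, 60.25, 7.25, 108.25, 10.25.
Maximum is 108.25, attained at A_4.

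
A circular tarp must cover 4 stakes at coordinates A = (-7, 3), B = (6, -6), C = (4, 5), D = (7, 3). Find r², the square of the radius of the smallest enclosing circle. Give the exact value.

5125/81

A smallest enclosing disk is always determined by at most three of the input points on its boundary.
The minimum enclosing circle is determined by three boundary points: A, B, D.
Their circumcentre is (0, -7/9) with r² = 5125/81.
The farthest remaining point C is at distance² 4000/81 ≤ 5125/81.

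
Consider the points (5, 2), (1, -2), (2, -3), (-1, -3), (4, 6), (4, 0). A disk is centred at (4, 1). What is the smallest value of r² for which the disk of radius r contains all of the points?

41

The required radius is the distance from (4, 1) to the farthest point.
Squared distances: 2, 18, 20, 41, 25, 1.
Maximum is 41, attained at (-1, -3).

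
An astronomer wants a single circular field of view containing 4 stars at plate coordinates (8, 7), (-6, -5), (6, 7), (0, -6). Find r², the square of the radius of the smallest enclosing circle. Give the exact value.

The minimum enclosing circle of a finite set is fixed by two of the points (as a diameter) or three (as a circumcircle).
The farthest pair is (8, 7)–(-6, -5) with squared distance 340. The circle on this segment as diameter has centre (1, 1) and r² = 340/4 = 85.
Check (6, 7): distance² to centre = 61 ≤ 85, so it lies inside.
All remaining points lie in this disk, and no smaller disk contains both endpoints, so this is the minimum enclosing circle.

85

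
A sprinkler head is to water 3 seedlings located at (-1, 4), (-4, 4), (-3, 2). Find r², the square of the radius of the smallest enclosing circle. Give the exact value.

2.5

Call the three points A, B, C in the order given.
Side lengths²: AB² = 9, AC² = 8, BC² = 5.
Since AB² = 9 < 8 + 5 = 13, the triangle is acute, so the smallest enclosing circle is the circumcircle.
Circumcentre = (-2.5, 3.5), r² = 2.5.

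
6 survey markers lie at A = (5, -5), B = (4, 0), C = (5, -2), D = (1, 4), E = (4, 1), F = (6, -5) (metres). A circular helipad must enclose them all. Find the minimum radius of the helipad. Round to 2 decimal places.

The minimum enclosing circle of a finite set is fixed by two of the points (as a diameter) or three (as a circumcircle).
The farthest pair is D–F with squared distance 106. The circle on this segment as diameter has centre (3.5, -0.5) and r² = 106/4 = 26.5.
Check A: distance² to centre = 22.5 ≤ 26.5, so it lies inside.
All remaining points lie in this disk, and no smaller disk contains both endpoints, so this is the minimum enclosing circle.
r = √(26.5) ≈ 5.15.

5.15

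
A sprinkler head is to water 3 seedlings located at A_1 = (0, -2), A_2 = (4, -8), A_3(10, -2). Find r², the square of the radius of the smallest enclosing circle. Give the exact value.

Side lengths²: A_1A_2² = 52, A_1A_3² = 100, A_2A_3² = 72.
Since A_1A_3² = 100 < 72 + 52 = 124, the triangle is acute, so the smallest enclosing circle is the circumcircle.
Circumcentre = (5, -3), r² = 26.

26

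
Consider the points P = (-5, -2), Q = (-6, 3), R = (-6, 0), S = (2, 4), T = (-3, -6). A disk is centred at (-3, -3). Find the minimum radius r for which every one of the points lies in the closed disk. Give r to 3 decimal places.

8.602

The required radius is the distance from (-3, -3) to the farthest point.
Squared distances: 5, 45, 18, 74, 9.
Maximum is 74, attained at S.
r = √74 ≈ 8.602.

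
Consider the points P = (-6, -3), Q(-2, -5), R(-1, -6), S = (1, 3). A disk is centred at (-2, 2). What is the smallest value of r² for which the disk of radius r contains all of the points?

65

The required radius is the distance from (-2, 2) to the farthest point.
Squared distances: 41, 49, 65, 10.
Maximum is 65, attained at R.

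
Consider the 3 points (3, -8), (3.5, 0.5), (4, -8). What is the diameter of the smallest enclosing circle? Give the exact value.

Call the three points A, B, C in the order given.
Side lengths²: AB² = 72.5, AC² = 1, BC² = 72.5.
Since BC² = 72.5 < 72.5 + 1 = 73.5, the triangle is acute, so the smallest enclosing circle is the circumcircle.
Circumcentre = (3.5, -64/17), r² = 21025/1156.
Diameter = 2r = 2√(21025/1156) = 145/17.

145/17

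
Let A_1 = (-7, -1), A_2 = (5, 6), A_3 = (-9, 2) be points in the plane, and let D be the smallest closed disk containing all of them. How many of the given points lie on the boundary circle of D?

2

Side lengths²: A_1A_2² = 193, A_1A_3² = 13, A_2A_3² = 212.
Since A_2A_3² = 212 ≥ 193 + 13 = 206, the angle opposite A_2A_3 is not acute, so the smallest enclosing circle has A_2A_3 as diameter.
Centre = midpoint of A_2A_3 = (-2, 4), r² = 212/4 = 53.
The points at distance exactly r from the centre are A_2, A_3 — 2 points.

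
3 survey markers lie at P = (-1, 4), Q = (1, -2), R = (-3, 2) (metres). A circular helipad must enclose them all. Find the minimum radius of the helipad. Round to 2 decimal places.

Side lengths²: PQ² = 40, PR² = 8, QR² = 32.
Since PQ² = 40 ≥ 32 + 8 = 40, the angle opposite PQ is not acute, so the smallest enclosing circle has PQ as diameter.
Centre = midpoint of PQ = (0, 1), r² = 40/4 = 10.
r = √10 ≈ 3.16.

3.16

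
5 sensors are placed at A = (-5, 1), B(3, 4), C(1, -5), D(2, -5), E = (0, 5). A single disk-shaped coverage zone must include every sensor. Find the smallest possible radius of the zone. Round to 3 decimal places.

The minimum enclosing circle is determined by three boundary points: A, D, E.
Their circumcentre is (3/58, -11/58) with r² = 45305/1682.
The farthest remaining point B is at distance² 44145/1682 ≤ 45305/1682.
r = √(45305/1682) ≈ 5.190.

5.190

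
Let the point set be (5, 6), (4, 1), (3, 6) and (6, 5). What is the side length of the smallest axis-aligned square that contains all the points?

The bounding box has width 3 and height 5.
An axis-aligned square enclosing the set must have side ≥ max(width, height).
So the minimum side is max(3, 5) = 5.

5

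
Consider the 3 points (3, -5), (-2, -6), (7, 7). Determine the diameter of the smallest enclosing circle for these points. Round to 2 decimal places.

Call the three points A, B, C in the order given.
Side lengths²: AB² = 26, AC² = 160, BC² = 250.
Since BC² = 250 ≥ 160 + 26 = 186, the angle opposite BC is not acute, so the smallest enclosing circle has BC as diameter.
Centre = midpoint of BC = (2.5, 0.5), r² = 250/4 = 62.5.
Diameter = 2r = 2√(62.5) ≈ 15.81.

15.81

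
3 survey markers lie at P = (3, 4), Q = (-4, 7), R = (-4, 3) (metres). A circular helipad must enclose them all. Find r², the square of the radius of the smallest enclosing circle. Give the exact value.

725/49

Side lengths²: PQ² = 58, PR² = 50, QR² = 16.
Since PQ² = 58 < 50 + 16 = 66, the triangle is acute, so the smallest enclosing circle is the circumcircle.
Circumcentre = (-5/7, 5), r² = 725/49.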